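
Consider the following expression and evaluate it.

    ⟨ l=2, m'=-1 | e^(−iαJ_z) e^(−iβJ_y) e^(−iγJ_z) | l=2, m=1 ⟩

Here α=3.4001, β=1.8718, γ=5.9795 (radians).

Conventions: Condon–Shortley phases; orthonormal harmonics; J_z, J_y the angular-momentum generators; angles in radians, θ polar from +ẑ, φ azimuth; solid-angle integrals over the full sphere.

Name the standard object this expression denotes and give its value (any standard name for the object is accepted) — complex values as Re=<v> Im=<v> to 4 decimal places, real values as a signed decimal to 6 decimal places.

Wigner D-matrix element, Re=-0.2232 Im=-0.1406

This is a Wigner D-matrix element — the rotation-matrix element ⟨l m'| R(α,β,γ) |l m⟩ in the angular-momentum basis.
First d^2_{-1,1}(β=1.8718), then the phase factors e^{-i(-1)α} and e^{-i(1)γ}:
c=cos(1.871800/2)=0.593094, s=sin(1.871800/2)=0.805133; N=√[1·6·6·1]=6.000000
k∈{2,3} keeps every argument non-negative
  k=2: (−1)^0·6.0000/(2)·0.5931^2·0.8051^2 = +0.684075
  k=3: (−1)^1·6.0000/(6)·0.5931^0·0.8051^4 = -0.420214
d^2_{-1,1}(1.8718) = +0.684075 -0.420214 = +0.263861
Attach z-rotation phases: D = e^{-i(-1)(3.4001)}·(+0.263861)·e^{-i(1)(5.9795)} = -0.223250-0.140649i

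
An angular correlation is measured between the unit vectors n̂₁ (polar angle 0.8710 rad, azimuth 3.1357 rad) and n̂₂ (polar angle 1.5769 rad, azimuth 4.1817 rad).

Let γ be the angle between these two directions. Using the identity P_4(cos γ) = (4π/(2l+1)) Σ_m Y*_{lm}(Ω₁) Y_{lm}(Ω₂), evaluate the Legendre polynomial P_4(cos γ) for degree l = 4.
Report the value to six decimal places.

Addition theorem: P_4(cos γ) = (4π/9) Σ_m Y*_{lm}(Ω₁) Y_{lm}(Ω₂), m = −4…4:
  m=-4: (0.15150 - 0.00357j) × (-0.23203 + 0.37679j) = -0.03381 + 0.05791j  (running Σ = -0.03381 + 0.05791j)
  m=-3: (-0.36082 + 0.00638j) × (-0.00764 - 0.00016j) = 0.00276 + 0.00001j  (running Σ = -0.03105 + 0.05792j)
  m=-2: (0.37264 - 0.00439j) × (0.16309 + 0.29196j) = 0.06206 + 0.10808j  (running Σ = 0.03101 + 0.16600j)
  m=-1: (0.02244 - 0.00013j) × (-0.00438 + 0.00747j) = -0.00010 + 0.00017j  (running Σ = 0.03091 + 0.16617j)
  m=0: (-0.36199 + 0.00000j) × (0.31724 + 0.00000j) = -0.11484 + 0.00000j  (running Σ = -0.08393 + 0.16617j)
  m=1: (-0.02244 - 0.00013j) × (0.00438 + 0.00747j) = -0.00010 - 0.00017j  (running Σ = -0.08403 + 0.16600j)
  m=2: (0.37264 + 0.00439j) × (0.16309 - 0.29196j) = 0.06206 - 0.10808j  (running Σ = -0.02197 + 0.05792j)
  m=3: (0.36082 + 0.00638j) × (0.00764 - 0.00016j) = 0.00276 - 0.00001j  (running Σ = -0.01921 + 0.05791j)
  m=4: (0.15150 + 0.00357j) × (-0.23203 - 0.37679j) = -0.03381 - 0.05791j  (running Σ = -0.05302 + 0.00000j)
Σ over m = -0.05302 + 0.00000j; ×(4π/9) → -0.07403 + 0.00000j. Real part: -0.074031

-0.074031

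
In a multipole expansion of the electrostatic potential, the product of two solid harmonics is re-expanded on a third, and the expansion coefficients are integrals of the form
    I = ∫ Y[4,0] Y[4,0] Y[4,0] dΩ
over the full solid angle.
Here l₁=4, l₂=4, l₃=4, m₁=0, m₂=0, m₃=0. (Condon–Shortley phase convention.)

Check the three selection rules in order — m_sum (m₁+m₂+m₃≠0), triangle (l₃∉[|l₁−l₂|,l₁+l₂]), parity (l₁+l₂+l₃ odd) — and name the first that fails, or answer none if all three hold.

Σmᵢ = 0  ✓
l₃∈[|l₁−l₂|,l₁+l₂]=[0,8], have l₃=4  ✓
Σlᵢ = 12 ⇒ even  ✓

none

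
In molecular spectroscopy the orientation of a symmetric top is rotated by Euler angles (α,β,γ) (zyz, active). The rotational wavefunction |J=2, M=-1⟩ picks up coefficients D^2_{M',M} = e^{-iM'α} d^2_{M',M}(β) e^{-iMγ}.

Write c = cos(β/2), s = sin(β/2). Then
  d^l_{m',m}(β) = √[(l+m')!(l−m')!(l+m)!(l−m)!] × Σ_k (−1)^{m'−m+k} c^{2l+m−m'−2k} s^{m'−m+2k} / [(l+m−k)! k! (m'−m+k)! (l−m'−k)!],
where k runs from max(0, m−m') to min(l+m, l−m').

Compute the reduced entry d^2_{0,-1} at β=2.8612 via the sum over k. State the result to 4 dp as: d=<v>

d=0.3257

d^2_{0,-1}(β=2.8612) via the finite sum:
With c≡cos(β/2)=0.139738 and s≡sin(β/2)=0.990189, N=[2·2·1·6]^{1/2}=4.898979
k: max(0,(-1)−(0))=0 … min(2+(-1),2−(0))=1
  k=0: (−1)^1·4.8990/(2)·0.1397^3·0.9902^1 = -0.006618
  k=1: (−1)^2·4.8990/(2)·0.1397^1·0.9902^3 = +0.332309
d^2_{0,-1}(2.8612) = -0.006618 +0.332309 = +0.325691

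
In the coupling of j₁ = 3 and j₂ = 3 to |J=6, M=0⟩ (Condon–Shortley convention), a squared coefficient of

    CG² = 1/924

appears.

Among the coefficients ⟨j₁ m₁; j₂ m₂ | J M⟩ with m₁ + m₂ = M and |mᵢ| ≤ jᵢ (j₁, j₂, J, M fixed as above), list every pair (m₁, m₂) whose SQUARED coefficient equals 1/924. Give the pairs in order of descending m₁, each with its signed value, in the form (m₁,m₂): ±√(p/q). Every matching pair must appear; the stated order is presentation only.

Admissible pairs with m₁+m₂ = M = 0: (-3,3), (-2,2), (-1,1), (0,0), (1,-1), (2,-2), (3,-3)
  (m₁,m₂)=(3,-3): CG² = 1/924, CG = +√(1/924)   ← matches the target
  (m₁,m₂)=(2,-2): CG² = 3/77, CG = +√(3/77)
  (m₁,m₂)=(1,-1): CG² = 75/308, CG = +√(75/308)
  (m₁,m₂)=(0,0): CG² = 100/231, CG = +√(100/231)
  (m₁,m₂)=(-1,1): CG² = 75/308, CG = +√(75/308)
  (m₁,m₂)=(-2,2): CG² = 3/77, CG = +√(3/77)
  (m₁,m₂)=(-3,3): CG² = 1/924, CG = +√(1/924)   ← matches the target
Pairs with CG² = 1/924: (3,-3): +√(1/924); (-3,3): +√(1/924)

(3,-3): +√(1/924); (-3,3): +√(1/924)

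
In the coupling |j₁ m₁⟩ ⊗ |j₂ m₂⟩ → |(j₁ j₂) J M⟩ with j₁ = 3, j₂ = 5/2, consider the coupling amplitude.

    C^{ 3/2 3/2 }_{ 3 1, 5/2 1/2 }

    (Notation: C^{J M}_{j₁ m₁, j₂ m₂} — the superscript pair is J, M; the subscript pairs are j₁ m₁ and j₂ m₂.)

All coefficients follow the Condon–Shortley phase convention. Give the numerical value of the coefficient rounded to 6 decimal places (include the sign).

+0.507093

triangle: 4!·2!·1!/8! = 48/40320
(j±m)!: 4!·2!·3!·2!·3!·0! = 3456
prefactor² = (2J+1)·Δ·N² = 576/35
  k=2: +1/(2!·2!·0!·1!·2!·0!) = 1/8
Σ = 1/8  ⇒  CG² = 576/35·(1/8)² = 9/35
CG = +√(9/35) = +0.507093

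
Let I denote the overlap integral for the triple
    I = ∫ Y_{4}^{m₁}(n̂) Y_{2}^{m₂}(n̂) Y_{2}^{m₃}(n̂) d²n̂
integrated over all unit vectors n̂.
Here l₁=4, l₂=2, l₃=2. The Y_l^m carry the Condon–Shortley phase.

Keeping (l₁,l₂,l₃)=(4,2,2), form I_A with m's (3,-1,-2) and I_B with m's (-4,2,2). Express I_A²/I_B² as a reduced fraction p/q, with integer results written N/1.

1/2

l's match ⇒ only the (l;m) 3-j factors differ between A and B.
A: triangle coeff Δ(4,2,2) = 1/630; Σ_t [1,1]: t=1:−1/144 = -1/144; (3j)²=1/18 [(4 2 2; 3 -1 -2)], sign=-1
B: triangle coeff Δ(4,2,2) = 1/630; Σ_t [4,4]: t=4:+1/576 = 1/576; (3j)²=1/9 [(4 2 2; -4 2 2)], sign=+1
I_A²/I_B² = (1/18)/(1/9) = 1/2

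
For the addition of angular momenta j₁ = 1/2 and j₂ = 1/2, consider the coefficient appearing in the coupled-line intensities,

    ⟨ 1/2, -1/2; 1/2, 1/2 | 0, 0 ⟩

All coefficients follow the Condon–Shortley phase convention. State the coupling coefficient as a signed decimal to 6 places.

triangle: 1!*0!*0!/2! = 1/2
(j±m)!: 0!*1!*1!*0!*0!*0! = 1
prefactor² = (2J+1)*Δ*N² = 1/2
  k=1: −1/(1!*0!*0!*0!*0!*0!) = -1
Σ = -1  ⇒  CG² = 1/2*(-1)² = 1/2
CG = −√(1/2) = -0.707107

−√(1/2) ≈ -0.707107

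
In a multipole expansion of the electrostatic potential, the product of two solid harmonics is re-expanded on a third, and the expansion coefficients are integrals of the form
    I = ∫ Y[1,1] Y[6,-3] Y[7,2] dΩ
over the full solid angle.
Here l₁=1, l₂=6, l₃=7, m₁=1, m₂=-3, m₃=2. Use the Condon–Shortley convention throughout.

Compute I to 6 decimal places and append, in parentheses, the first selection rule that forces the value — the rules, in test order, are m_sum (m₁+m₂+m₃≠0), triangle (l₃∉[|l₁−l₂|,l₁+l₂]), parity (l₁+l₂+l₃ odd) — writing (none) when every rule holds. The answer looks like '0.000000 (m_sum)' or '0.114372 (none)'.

0.110647 (none)

Rules hold: Σm=0, L=14 even, 5≤7≤7.
N = 3·13·15 = 585
Δ = 0!·2!·12!/15! = 1/1365
Racah Σ t=0..0: t=0:+1/518400 = 1/518400
⇒ 3j(1 6 7; 0 0 0)² = 7/195, sgn -1
Racah Σ t=0..0: t=0:+1/4354560 = 1/4354560
⇒ 3j(1 6 7; 1 -3 2)² = 2/273, sgn -1
4πI² = N·(3j₀)²·(3jₘ)² = 2/13
I = +1·√(0.153846/4π) = 0.11064668
No selection rule forces the value: the integral is nonzero (none).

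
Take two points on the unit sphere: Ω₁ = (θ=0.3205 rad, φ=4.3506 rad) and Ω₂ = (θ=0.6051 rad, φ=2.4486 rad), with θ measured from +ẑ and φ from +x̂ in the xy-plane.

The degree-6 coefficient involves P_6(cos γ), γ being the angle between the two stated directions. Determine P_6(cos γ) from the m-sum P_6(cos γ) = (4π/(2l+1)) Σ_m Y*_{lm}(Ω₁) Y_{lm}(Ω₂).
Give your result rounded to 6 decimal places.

Addition theorem: P_6(cos γ) = (4π/13) Σ_m Y*_{lm}(Ω₁) Y_{lm}(Ω₂), m = −6…6:
  m=-6: (+0.000267+0.000390i) × (-0.008617-0.013916i) = +0.000003-0.000007i  (running Σ = +0.000003-0.000007i)
  m=-5: (-0.004790+0.001163i) × (+0.077727+0.026049i) = -0.000403-0.000034i  (running Σ = -0.000399-0.000041i)
  m=-4: (+0.003861-0.031070i) × (-0.224353+0.086921i) = +0.001834+0.007306i  (running Σ = +0.001435+0.007265i)
  m=-3: (+0.118113+0.062308i) × (+0.213074-0.382557i) = +0.049003-0.031909i  (running Σ = +0.050438-0.024644i)
  m=-2: (-0.280079+0.247427i) × (+0.075980+0.406433i) = -0.121843-0.095034i  (running Σ = -0.071405-0.119678i)
  m=-1: (-0.207186-0.547464i) × (+0.028723+0.023851i) = +0.007107-0.020666i  (running Σ = -0.064298-0.140344i)
  m=0: (+0.179493-0.000000i) × (-0.420168+0.000000i) = -0.075417+0.000000i  (running Σ = -0.139715-0.140344i)
  m=1: (+0.207186-0.547464i) × (-0.028723+0.023851i) = +0.007107+0.020666i  (running Σ = -0.132609-0.119678i)
  m=2: (-0.280079-0.247427i) × (+0.075980-0.406433i) = -0.121843+0.095034i  (running Σ = -0.254452-0.024644i)
  m=3: (-0.118113+0.062308i) × (-0.213074-0.382557i) = +0.049003+0.031909i  (running Σ = -0.205448+0.007265i)
  m=4: (+0.003861+0.031070i) × (-0.224353-0.086921i) = +0.001834-0.007306i  (running Σ = -0.203614-0.000041i)
  m=5: (+0.004790+0.001163i) × (-0.077727+0.026049i) = -0.000403+0.000034i  (running Σ = -0.204017-0.000007i)
  m=6: (+0.000267-0.000390i) × (-0.008617+0.013916i) = +0.000003+0.000007i  (running Σ = -0.204014+0.000000i)
Σ over m = -0.204014+0.000000i; ×(4π/13) → -0.197208+0.000000i. Real part: -0.197208

-0.197208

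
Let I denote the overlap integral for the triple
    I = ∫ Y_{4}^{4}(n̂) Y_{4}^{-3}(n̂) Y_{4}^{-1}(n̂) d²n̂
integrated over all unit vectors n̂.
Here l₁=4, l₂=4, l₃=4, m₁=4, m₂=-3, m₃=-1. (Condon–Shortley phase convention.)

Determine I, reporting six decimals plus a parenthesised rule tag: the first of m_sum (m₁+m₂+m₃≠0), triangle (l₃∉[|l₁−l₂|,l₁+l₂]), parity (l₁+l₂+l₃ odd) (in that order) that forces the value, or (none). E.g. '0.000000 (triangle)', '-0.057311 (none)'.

-0.168431 (none)

Checks pass: Σm=0; 12 even; l₃=4∈[0,8].
(2·4+1)(2·4+1)(2·4+1) = 729
Δ: 4! 4! 4! / 13! → 1/450450
sum: t=0:+1/13824 t=1:−1/216 t=2:+1/64 t=3:−1/216 t=4:+1/13824 = 5/768
3j²(4 4 4; 0 0 0) = Δ·Π!·Σ² = 18/1001  (sign +1)
sum: t=0:+1/3456 = 1/3456
3j²(4 4 4; 4 -3 -1) = Δ·Π!·Σ² = 35/1287  (sign -1)
combine: 4πI² = 729·18/1001·35/1287 = 7290/20449
take √, sign -1: I = -0.16843130
No selection rule forces the value: the integral is nonzero (none).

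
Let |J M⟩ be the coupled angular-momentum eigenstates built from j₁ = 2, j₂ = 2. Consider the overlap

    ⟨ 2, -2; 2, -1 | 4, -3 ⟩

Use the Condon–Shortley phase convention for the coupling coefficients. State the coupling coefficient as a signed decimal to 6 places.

triangle: 0!*4!*4!/9! = 576/362880
(j±m)!: 0!*4!*1!*3!*1!*7! = 725760
prefactor² = (2J+1)*Δ*N² = 10368
  k=0: +1/(0!*0!*4!*1!*0!*3!) = 1/144
Σ = 1/144  ⇒  CG² = 10368*(1/144)² = 1/2
CG = +√(1/2) = +0.707107

+√(1/2) ≈ +0.707107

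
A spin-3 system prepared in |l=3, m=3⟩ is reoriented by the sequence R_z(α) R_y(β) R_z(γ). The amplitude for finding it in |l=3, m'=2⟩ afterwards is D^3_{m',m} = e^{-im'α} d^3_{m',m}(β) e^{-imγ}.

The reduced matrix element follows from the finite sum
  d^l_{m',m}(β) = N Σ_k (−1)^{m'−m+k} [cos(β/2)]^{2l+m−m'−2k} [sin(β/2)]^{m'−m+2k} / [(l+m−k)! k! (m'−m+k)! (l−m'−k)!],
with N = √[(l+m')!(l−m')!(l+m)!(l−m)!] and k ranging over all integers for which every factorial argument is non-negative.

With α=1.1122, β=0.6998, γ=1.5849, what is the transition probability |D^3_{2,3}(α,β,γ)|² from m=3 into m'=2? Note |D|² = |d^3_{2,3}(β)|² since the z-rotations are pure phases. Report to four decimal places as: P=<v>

D^3_{2,3}(1.1122,0.6998,1.5849) = e^{-i·2·1.1122}·d^3_{2,3}(0.6998)·e^{-i·3·1.5849}. Compute d first:
c=cos(0.699800/2)=0.939407, s=sin(0.699800/2)=0.342804; N=√[120·1·720·1]=293.938769
The bounds max(0,m−m')=1 and min(l+m,l−m')=1 give 1 term
  k=1: (−1)^0·293.9388/(120)·0.9394^5·0.3428^1 = +0.614314
d^3_{2,3}(0.6998) = +0.614314
|D^3_{2,3}|² = |d^3_{2,3}(β)|² = (+0.614314)² = 0.377381 (the z-rotation phases have unit modulus)

P=0.3774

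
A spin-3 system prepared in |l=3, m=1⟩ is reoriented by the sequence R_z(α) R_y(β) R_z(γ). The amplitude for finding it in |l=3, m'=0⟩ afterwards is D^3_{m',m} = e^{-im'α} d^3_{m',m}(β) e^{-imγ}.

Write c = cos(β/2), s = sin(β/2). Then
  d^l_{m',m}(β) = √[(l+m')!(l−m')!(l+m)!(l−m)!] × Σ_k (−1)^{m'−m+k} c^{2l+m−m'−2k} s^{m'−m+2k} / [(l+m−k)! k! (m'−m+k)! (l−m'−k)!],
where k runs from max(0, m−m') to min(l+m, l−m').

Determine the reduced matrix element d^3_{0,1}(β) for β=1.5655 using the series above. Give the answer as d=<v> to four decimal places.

d=-0.4329

d^3_{0,1}(β=1.5655) via the finite sum:
Half-angle: c=0.708977, s=0.705232. N=√(6·6·24·2)=41.569219
The bounds max(0,m−m')=1 and min(l+m,l−m')=3 give 3 terms
  k=1: (−1)^0·41.5692/(12)·0.7090^5·0.7052^1 = +0.437605
  k=2: (−1)^1·41.5692/(4)·0.7090^3·0.7052^3 = -1.298983
  k=3: (−1)^2·41.5692/(12)·0.7090^1·0.7052^5 = +0.428432
d^3_{0,1}(1.5655) = +0.437605 -1.298983 +0.428432 = -0.432946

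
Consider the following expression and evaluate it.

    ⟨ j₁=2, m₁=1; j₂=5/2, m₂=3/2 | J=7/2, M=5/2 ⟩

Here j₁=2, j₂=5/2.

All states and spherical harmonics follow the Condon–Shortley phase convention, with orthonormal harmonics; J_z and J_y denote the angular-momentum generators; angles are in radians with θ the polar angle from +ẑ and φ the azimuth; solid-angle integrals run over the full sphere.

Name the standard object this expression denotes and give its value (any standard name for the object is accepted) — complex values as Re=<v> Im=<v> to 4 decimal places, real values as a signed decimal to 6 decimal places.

Clebsch–Gordan coefficient, −√(1/63) ≈ -0.125988

This is a Clebsch–Gordan (vector-coupling) coefficient.
j₁+j₂−J=1  J+j₁−j₂=3  J−j₁+j₂=4  j₁+j₂+J+1=9
(j₁±m₁, j₂±m₂, J±M) = (3,1,4,1,6,1)
P² = 2304/7
sum k=0..1:
  [0] +1/48 = 1/48
  [1] −1/36 = -1/36
S = -1/144
C² = P²·S² = 1/63 ; C = -0.125988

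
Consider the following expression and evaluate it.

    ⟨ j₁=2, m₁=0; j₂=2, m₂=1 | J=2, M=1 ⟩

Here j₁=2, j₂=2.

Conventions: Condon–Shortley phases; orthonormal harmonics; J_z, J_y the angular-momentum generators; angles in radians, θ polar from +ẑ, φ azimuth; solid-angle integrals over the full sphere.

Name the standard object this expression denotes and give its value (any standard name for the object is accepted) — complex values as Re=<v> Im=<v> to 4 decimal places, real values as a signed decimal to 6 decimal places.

This is a Clebsch–Gordan (vector-coupling) coefficient.
triangle: 2!*2!*2!/7! = 8/5040
(j±m)!: 2!*2!*3!*1!*3!*1! = 144
prefactor² = (2J+1)*Δ*N² = 8/7
  k=1: −1/(1!*1!*1!*2!*1!*0!) = -1/2
  k=2: +1/(2!*0!*0!*1!*2!*1!) = 1/4
Σ = -1/4  ⇒  CG² = 8/7*(-1/4)² = 1/14
CG = −√(1/14) = -0.267261

Clebsch–Gordan coefficient, −√(1/14) ≈ -0.267261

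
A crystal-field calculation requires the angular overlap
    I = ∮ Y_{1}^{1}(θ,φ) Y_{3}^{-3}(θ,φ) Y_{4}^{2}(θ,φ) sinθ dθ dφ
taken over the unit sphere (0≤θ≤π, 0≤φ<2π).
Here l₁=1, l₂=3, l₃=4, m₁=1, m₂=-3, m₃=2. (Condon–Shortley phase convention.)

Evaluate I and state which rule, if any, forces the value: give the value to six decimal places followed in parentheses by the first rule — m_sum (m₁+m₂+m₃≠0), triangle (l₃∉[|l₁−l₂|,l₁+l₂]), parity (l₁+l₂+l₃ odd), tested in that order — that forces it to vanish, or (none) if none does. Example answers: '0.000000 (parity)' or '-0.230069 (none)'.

0.061558 (none)

Checks pass: Σm=0; 8 even; l₃=4∈[2,4].
(2·1+1)(2·3+1)(2·4+1) = 189
Δ: 0! 2! 6! / 9! → 1/252
sum: t=0:+1/36 = 1/36
3j²(1 3 4; 0 0 0) = Δ·Π!·Σ² = 4/63  (sign +1)
sum: t=0:+1/1440 = 1/1440
3j²(1 3 4; 1 -3 2) = Δ·Π!·Σ² = 1/252  (sign +1)
combine: 4πI² = 189·4/63·1/252 = 1/21
take √, sign +1: I = 0.06155813
No selection rule forces the value: the integral is nonzero (none).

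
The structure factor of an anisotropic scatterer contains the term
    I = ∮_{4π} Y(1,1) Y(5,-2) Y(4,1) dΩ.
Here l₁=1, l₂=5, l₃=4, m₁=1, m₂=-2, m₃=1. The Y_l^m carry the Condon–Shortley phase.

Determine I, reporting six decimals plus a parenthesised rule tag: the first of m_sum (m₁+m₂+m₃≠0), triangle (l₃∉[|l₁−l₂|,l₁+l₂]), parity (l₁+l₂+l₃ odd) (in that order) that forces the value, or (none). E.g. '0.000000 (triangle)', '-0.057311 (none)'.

m-sum 0 ✓  L=10 even ✓  4≤4≤6 ✓
Π(2lᵢ+1) = 3×11×9 = 297
triangle coeff Δ(1,5,4) = 1/495
Σ_t [1,1]: t=1:−1/576 = -1/576
(3j)²=5/99 [(1 5 4; 0 0 0)], sign=-1
Σ_t [0,0]: t=0:+1/1440 = 1/1440
(3j)²=7/165 [(1 5 4; 1 -2 1)], sign=-1
⇒ 4πI² = 7/11
I = (+1)√(7/11/(4π)) = 0.22503380
No selection rule forces the value: the integral is nonzero (none).

0.225034 (none)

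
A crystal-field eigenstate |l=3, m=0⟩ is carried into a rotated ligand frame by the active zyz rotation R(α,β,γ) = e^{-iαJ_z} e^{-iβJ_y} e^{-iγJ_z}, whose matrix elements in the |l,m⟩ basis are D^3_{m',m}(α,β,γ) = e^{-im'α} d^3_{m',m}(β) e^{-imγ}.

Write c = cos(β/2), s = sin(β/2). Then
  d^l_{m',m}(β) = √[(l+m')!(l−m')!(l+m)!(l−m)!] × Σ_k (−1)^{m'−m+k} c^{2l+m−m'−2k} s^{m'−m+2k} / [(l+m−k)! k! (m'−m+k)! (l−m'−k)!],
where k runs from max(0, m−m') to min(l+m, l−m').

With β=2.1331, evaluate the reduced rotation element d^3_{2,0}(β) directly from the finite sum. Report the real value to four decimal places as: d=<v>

d^3_{2,0}(β=2.1331) via the finite sum:
Half-angle: c=0.483148, s=0.875539. N=√(120·1·6·6)=65.726707
Admissible k: 0..1 (factorial args all ≥0)
  k=0: (−1)^2·65.7267/(12)·0.4831^4·0.8755^2 = +0.228787
  k=1: (−1)^3·65.7267/(12)·0.4831^2·0.8755^4 = -0.751315
d^3_{2,0}(2.1331) = +0.228787 -0.751315 = -0.522528

d=-0.5225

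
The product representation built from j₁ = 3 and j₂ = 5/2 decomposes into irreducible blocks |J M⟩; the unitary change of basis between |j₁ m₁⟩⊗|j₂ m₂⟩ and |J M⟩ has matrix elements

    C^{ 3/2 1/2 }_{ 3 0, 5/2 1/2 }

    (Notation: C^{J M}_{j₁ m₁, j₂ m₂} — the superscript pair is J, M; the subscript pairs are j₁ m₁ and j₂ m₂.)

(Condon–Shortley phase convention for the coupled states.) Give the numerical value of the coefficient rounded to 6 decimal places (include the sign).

√[4·4!2!1!/8! · 3!3!3!2!2!1!] = √(144/35)
  +(−1)^2/∏(2,2,1,1,1,0)! = 1/4  (running 1/4)
  +(−1)^3/∏(3,1,0,0,2,1)! = -1/12  (running 1/6)
⟨..|..⟩ = √(144/35)·(1/6) = +0.338062

+√(4/35) ≈ +0.338062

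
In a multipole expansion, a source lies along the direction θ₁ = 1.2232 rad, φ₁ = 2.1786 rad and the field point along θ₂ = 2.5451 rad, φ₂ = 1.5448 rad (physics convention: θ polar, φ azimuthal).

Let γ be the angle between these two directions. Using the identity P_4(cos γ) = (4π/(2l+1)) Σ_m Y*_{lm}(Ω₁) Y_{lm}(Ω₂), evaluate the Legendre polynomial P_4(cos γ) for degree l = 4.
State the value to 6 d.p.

0.299369

Expand P_4 via completeness: Σ_{m} conj(Y_{4,m}) at Ω₁ times Y_{4,m} at Ω₂ —
  [-4]  conj(Y_{4,-4})(Ω₁) = (-0.262151, 0.225498) ; Y_{4,-4}(Ω₂) = (0.043828, 0.004574) ; Δ = (-0.012521, 0.008684)
  [-3]  conj(Y_{4,-3})(Ω₁) = (0.343108, 0.088566) ; Y_{4,-3}(Ω₂) = (0.014301, -0.183001) ; Δ = (0.021114, -0.061522)
  [-2]  conj(Y_{4,-2})(Ω₁) = (0.019308, 0.052055) ; Y_{4,-2}(Ω₂) = (-0.399652, -0.020798) ; Δ = (-0.006634, -0.021206)
  [-1]  conj(Y_{4,-1})(Ω₁) = (0.189295, -0.272110) ; Y_{4,-1}(Ω₂) = (-0.010236, 0.393661) ; Δ = (0.105182, 0.077303)
  [+0]  conj(Y_{4,0})(Ω₁) = (-0.001037, -0.000000) ; Y_{4,0}(Ω₂) = (-0.120289, 0.000000) ; Δ = (0.000125, 0.000000)
  [+1]  conj(Y_{4,1})(Ω₁) = (-0.189295, -0.272110) ; Y_{4,1}(Ω₂) = (0.010236, 0.393661) ; Δ = (0.105182, -0.077303)
  [+2]  conj(Y_{4,2})(Ω₁) = (0.019308, -0.052055) ; Y_{4,2}(Ω₂) = (-0.399652, 0.020798) ; Δ = (-0.006634, 0.021206)
  [+3]  conj(Y_{4,3})(Ω₁) = (-0.343108, 0.088566) ; Y_{4,3}(Ω₂) = (-0.014301, -0.183001) ; Δ = (0.021114, 0.061522)
  [+4]  conj(Y_{4,4})(Ω₁) = (-0.262151, -0.225498) ; Y_{4,4}(Ω₂) = (0.043828, -0.004574) ; Δ = (-0.012521, -0.008684)
Σ over m = (0.214407, 0.000000); ×(4π/9) → (0.299369, 0.000000). Real part: 0.299369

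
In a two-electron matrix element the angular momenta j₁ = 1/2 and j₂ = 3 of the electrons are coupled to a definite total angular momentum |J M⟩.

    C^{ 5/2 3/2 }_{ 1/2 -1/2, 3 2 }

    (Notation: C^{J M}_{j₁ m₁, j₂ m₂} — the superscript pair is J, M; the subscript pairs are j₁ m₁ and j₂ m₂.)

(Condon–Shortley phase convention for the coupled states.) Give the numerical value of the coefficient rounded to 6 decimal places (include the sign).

−√(5/7) = -0.845154

triangle: 1!·0!·5!/7! = 120/5040
(j±m)!: 0!·1!·5!·1!·4!·1! = 2880
prefactor² = (2J+1)·Δ·N² = 2880/7
  k=1: −1/(1!·0!·0!·4!·0!·1!) = -1/24
Σ = -1/24  ⇒  CG² = 2880/7·(-1/24)² = 5/7
CG = −√(5/7) = -0.845154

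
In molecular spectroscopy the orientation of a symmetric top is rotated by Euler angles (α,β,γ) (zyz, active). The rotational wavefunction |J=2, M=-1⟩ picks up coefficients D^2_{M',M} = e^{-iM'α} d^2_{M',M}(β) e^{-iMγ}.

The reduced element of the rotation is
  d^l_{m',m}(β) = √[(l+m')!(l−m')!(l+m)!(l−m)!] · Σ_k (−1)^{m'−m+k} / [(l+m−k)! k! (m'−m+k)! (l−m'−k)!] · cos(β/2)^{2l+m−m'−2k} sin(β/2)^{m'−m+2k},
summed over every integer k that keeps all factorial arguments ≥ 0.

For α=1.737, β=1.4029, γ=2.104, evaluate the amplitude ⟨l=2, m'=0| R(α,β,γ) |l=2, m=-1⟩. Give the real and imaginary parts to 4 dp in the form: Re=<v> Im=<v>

Re=0.1026 Im=-0.1738

First d^2_{0,-1}(β=1.4029), then the phase factors e^{-i(0)α} and e^{-i(-1)γ}:
c=cos(1.402900/2)=0.763907, s=sin(1.402900/2)=0.645326; N=√[2·2·1·6]=4.898979
The bounds max(0,m−m')=0 and min(l+m,l−m')=1 give 2 terms
  k=0: (−1)^1·4.8990/(2)·0.7639^3·0.6453^1 = -0.704655
  k=1: (−1)^2·4.8990/(2)·0.7639^1·0.6453^3 = +0.502868
d^2_{0,-1}(1.4029) = -0.704655 +0.502868 = -0.201788
Phases: e^{-i·(0)·1.7370}=+1.000000+0.000000i, e^{-i·(-1)·2.1040}=-0.508295+0.861183i ⇒ D=+0.102568-0.173776i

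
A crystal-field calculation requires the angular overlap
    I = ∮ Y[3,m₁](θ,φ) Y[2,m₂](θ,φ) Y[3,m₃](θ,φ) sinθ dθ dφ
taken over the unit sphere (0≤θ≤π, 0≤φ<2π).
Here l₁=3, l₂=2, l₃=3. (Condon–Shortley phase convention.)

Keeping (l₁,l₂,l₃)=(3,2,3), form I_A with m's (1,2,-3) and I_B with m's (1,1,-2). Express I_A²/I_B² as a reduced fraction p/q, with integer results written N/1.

2/3

l's match ⇒ only the (l;m) 3-j factors differ between A and B.
A: triangle coeff Δ(3,2,3) = 1/3780; Σ_t [2,2]: t=2:+1/96 = 1/96; (3j)²=1/42 [(3 2 3; 1 2 -3)], sign=+1
B: triangle coeff Δ(3,2,3) = 1/3780; Σ_t [1,2]: t=1:−1/12 t=2:+1/48 = -1/16; (3j)²=1/28 [(3 2 3; 1 1 -2)], sign=+1
I_A²/I_B² = (1/42)/(1/28) = 2/3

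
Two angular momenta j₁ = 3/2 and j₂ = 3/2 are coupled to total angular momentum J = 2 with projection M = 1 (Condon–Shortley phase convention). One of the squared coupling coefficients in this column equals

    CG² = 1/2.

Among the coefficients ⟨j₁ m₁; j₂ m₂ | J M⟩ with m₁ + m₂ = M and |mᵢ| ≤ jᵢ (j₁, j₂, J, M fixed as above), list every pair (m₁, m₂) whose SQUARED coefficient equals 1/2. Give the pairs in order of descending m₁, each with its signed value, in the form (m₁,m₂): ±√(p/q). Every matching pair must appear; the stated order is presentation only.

(3/2,-1/2): +√(1/2); (-1/2,3/2): −√(1/2)

Admissible pairs with m₁+m₂ = M = 1: (-1/2,3/2), (1/2,1/2), (3/2,-1/2)
  (m₁,m₂)=(3/2,-1/2): CG² = 1/2, CG = +√(1/2)   ← matches the target
  (m₁,m₂)=(1/2,1/2): CG² = 0/1, CG = 0
  (m₁,m₂)=(-1/2,3/2): CG² = 1/2, CG = −√(1/2)   ← matches the target
Pairs with CG² = 1/2: (3/2,-1/2): +√(1/2); (-1/2,3/2): −√(1/2)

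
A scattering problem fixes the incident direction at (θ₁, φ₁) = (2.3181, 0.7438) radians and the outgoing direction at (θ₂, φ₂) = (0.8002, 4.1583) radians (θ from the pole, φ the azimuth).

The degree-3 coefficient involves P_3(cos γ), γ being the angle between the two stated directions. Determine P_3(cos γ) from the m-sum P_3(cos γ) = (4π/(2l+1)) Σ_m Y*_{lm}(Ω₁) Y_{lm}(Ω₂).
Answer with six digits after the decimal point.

-0.884412

Term-by-term m-sum for l=3 (normalisation 4π/7 = 1.795196):
  m=-3: (-0.101040+0.130026i) × (+0.153464+0.014077i) = -0.017336+0.018532i  (running Σ = -0.017336+0.018532i)
  m=-2: (-0.031058-0.372445i) × (-0.163555-0.327953i) = -0.117065+0.071101i  (running Σ = -0.134401+0.089633i)
  m=-1: (+0.228483+0.210223i) × (-0.173984+0.281188i) = -0.098865+0.027671i  (running Σ = -0.233266+0.117304i)
  m=0: (+0.175081-0.000000i) × (-0.149206+0.000000i) = -0.026123+0.000000i  (running Σ = -0.259389+0.117304i)
  m=1: (-0.228483+0.210223i) × (+0.173984+0.281188i) = -0.098865-0.027671i  (running Σ = -0.358254+0.089633i)
  m=2: (-0.031058+0.372445i) × (-0.163555+0.327953i) = -0.117065-0.071101i  (running Σ = -0.475319+0.018532i)
  m=3: (+0.101040+0.130026i) × (-0.153464+0.014077i) = -0.017336-0.018532i  (running Σ = -0.492655+0.000000i)
Accumulated sum -0.492655+0.000000i; after 4π/(2l+1) scaling, -0.884412+0.000000i ⇒ P_3 = -0.884412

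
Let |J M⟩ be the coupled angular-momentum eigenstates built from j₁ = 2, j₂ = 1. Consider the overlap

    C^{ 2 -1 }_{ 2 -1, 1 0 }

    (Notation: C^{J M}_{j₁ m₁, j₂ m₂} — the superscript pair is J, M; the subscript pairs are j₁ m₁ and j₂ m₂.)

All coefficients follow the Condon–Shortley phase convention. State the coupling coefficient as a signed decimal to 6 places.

-0.408248  (= −√(1/6))

triangle: 1!*3!*1!/6! = 6/720
(j±m)!: 1!*3!*1!*1!*1!*3! = 36
prefactor² = (2J+1)*Δ*N² = 3/2
  k=0: +1/(0!*1!*3!*1!*0!*0!) = 1/6
  k=1: −1/(1!*0!*2!*0!*1!*1!) = -1/2
Σ = -1/3  ⇒  CG² = 3/2*(-1/3)² = 1/6
CG = −√(1/6) = -0.408248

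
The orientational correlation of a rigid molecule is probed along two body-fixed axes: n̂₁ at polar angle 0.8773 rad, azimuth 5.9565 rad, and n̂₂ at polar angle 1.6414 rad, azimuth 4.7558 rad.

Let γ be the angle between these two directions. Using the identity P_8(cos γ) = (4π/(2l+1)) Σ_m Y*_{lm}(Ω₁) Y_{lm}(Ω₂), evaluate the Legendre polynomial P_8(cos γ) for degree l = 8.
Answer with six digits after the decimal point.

-0.114579

Summing Y*_{l m}(θ₁,φ₁)·Y_{l m}(θ₂,φ₂) over m ∈ [−8, 8]; prefactor 4π/(2·8+1) = 0.739198:
  m=-8: (-0.05446 - 0.03177j) × (0.47508 - 0.17196j) = -0.03133 - 0.00573j  (running Σ = -0.03133 - 0.00573j)
  m=-7: (-0.13759 - 0.15814j) × (0.04277 + 0.13638j) = 0.01568 - 0.02553j  (running Σ = -0.01565 - 0.03126j)
  m=-6: (-0.15157 - 0.36945j) × (0.33157 - 0.08837j) = -0.08290 - 0.10910j  (running Σ = -0.09855 - 0.14036j)
  m=-5: (-0.02738 - 0.43661j) × (0.03569 + 0.16184j) = 0.06968 - 0.02001j  (running Σ = -0.02887 - 0.16037j)
  m=-4: (0.03794 - 0.14034j) × (0.28774 - 0.05047j) = 0.00383 - 0.04230j  (running Σ = -0.02504 - 0.20267j)
  m=-3: (-0.15732 + 0.23458j) × (0.02281 + 0.17414j) = -0.04444 - 0.02204j  (running Σ = -0.06947 - 0.22471j)
  m=-2: (-0.24775 + 0.18966j) × (0.26835 - 0.02336j) = -0.06205 + 0.05668j  (running Σ = -0.13153 - 0.16803j)
  m=-1: (0.14231 - 0.04822j) × (0.00780 + 0.17947j) = 0.00976 + 0.02517j  (running Σ = -0.12176 - 0.14287j)
  m=0: (0.33709 + 0.00000j) × (0.26260 + 0.00000j) = 0.08852 + 0.00000j  (running Σ = -0.03324 - 0.14287j)
  m=1: (-0.14231 - 0.04822j) × (-0.00780 + 0.17947j) = 0.00976 - 0.02517j  (running Σ = -0.02348 - 0.16803j)
  m=2: (-0.24775 - 0.18966j) × (0.26835 + 0.02336j) = -0.06205 - 0.05668j  (running Σ = -0.08553 - 0.22471j)
  m=3: (0.15732 + 0.23458j) × (-0.02281 + 0.17414j) = -0.04444 + 0.02204j  (running Σ = -0.12997 - 0.20267j)
  m=4: (0.03794 + 0.14034j) × (0.28774 + 0.05047j) = 0.00383 + 0.04230j  (running Σ = -0.12613 - 0.16037j)
  m=5: (0.02738 - 0.43661j) × (-0.03569 + 0.16184j) = 0.06968 + 0.02001j  (running Σ = -0.05645 - 0.14036j)
  m=6: (-0.15157 + 0.36945j) × (0.33157 + 0.08837j) = -0.08290 + 0.10910j  (running Σ = -0.13935 - 0.03126j)
  m=7: (0.13759 - 0.15814j) × (-0.04277 + 0.13638j) = 0.01568 + 0.02553j  (running Σ = -0.12367 - 0.00573j)
  m=8: (-0.05446 + 0.03177j) × (0.47508 + 0.17196j) = -0.03133 + 0.00573j  (running Σ = -0.15501 + 0.00000j)
Σ over m = -0.15501 + 0.00000j; ×(4π/17) → -0.11458 + 0.00000j. Real part: -0.114579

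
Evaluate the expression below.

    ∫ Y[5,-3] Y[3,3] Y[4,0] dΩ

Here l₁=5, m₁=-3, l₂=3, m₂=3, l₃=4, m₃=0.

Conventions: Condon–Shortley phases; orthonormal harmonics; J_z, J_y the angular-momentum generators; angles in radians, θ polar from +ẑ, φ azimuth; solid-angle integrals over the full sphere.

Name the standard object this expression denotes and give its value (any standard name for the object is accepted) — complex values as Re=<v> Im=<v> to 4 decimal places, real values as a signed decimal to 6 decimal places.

Gaunt coefficient, +0.196280

This is a Gaunt coefficient — the integral of a triple product of spherical harmonics over the sphere.
Rules hold: Σm=0, L=12 even, 2≤4≤8.
N = 11·7·9 = 693
Δ = 4!·6!·2!/13! = 1/180180
Racah Σ t=1..3: t=1:−1/576 t=2:+1/144 t=3:−1/576 = 1/288
⇒ 3j(5 3 4; 0 0 0)² = 20/1001, sgn +1
Racah Σ t=4..4: t=4:+1/2304 = 1/2304
⇒ 3j(5 3 4; -3 3 0)² = 5/143, sgn +1
4πI² = N·(3j₀)²·(3jₘ)² = 900/1859
I = +1·√(0.484131/4π) = 0.19628026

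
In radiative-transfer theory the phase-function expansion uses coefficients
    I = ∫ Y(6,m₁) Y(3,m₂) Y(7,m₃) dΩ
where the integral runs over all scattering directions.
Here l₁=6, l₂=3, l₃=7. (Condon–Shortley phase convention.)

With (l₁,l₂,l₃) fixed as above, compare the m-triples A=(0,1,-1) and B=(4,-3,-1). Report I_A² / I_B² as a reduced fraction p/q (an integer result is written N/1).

l's match ⇒ only the (l;m) 3-j factors differ between A and B.
A: triangle coeff Δ(6,3,7) = 1/2042040; Σ_t [0,2]: t=0:+1/829440 t=1:−1/86400 t=2:+1/138240 = -13/4147200; (3j)²=13/3740 [(6 3 7; 0 1 -1)], sign=-1
B: triangle coeff Δ(6,3,7) = 1/2042040; Σ_t [0,0]: t=0:+1/3870720 = 1/3870720; (3j)²=675/136136 [(6 3 7; 4 -3 -1)], sign=+1
I_A²/I_B² = (13/3740)/(675/136136) = 2366/3375

2366/3375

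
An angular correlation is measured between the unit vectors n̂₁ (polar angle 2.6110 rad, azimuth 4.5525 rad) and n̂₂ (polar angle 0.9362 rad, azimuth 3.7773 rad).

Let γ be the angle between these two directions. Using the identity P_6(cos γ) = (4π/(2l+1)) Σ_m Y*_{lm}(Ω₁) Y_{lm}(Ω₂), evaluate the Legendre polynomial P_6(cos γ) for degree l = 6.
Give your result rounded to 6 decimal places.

Term-by-term m-sum for l=6 (normalisation 4π/13 = 0.966644):
  m=-6: Y*=(-0.004657, 0.006643)  Y=(-0.103064, 0.082099)  product (-0.000065, -0.001067)
  m=-5: Y*=(0.034342, 0.033390)  Y=(0.335801, -0.012412)  product (0.011946, 0.010786)
  m=-4: Y*=(0.134846, -0.100306)  Y=(-0.355274, -0.242411)  product (-0.072223, 0.002948)
  m=-3: Y*=(-0.174147, -0.334778)  Y=(0.057656, 0.164917)  product (0.045170, -0.048022)
  m=-2: Y*=(-0.464936, 0.153960)  Y=(-0.077864, 0.252265)  product (-0.002637, -0.129275)
  m=-1: Y*=(0.027057, 0.167781)  Y=(0.232272, -0.171392)  product (0.035041, 0.034333)
  m=+0: Y*=(-0.388569, -0.000000)  Y=(0.192065, 0.000000)  product (-0.074631, -0.000000)
  m=+1: Y*=(-0.027057, 0.167781)  Y=(-0.232272, -0.171392)  product (0.035041, -0.034333)
  m=+2: Y*=(-0.464936, -0.153960)  Y=(-0.077864, -0.252265)  product (-0.002637, 0.129275)
  m=+3: Y*=(0.174147, -0.334778)  Y=(-0.057656, 0.164917)  product (0.045170, 0.048022)
  m=+4: Y*=(0.134846, 0.100306)  Y=(-0.355274, 0.242411)  product (-0.072223, -0.002948)
  m=+5: Y*=(-0.034342, 0.033390)  Y=(-0.335801, -0.012412)  product (0.011946, -0.010786)
  m=+6: Y*=(-0.004657, -0.006643)  Y=(-0.103064, -0.082099)  product (-0.000065, 0.001067)
Σ over m = (-0.040166, 0.000000); ×(4π/13) → (-0.038827, 0.000000). Real part: -0.038827

-0.038827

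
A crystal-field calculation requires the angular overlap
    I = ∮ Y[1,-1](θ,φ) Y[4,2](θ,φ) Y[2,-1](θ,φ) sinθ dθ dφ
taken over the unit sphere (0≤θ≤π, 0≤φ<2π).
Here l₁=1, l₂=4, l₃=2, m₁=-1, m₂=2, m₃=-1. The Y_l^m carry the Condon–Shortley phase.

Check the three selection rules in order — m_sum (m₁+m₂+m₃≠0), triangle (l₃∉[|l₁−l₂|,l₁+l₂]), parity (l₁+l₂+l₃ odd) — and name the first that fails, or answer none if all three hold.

triangle

m₁+m₂+m₃ = -1 + 2 − 1 = 0  ✓
triangle: need |l₁−l₂| ≤ l₃ ≤ l₁+l₂ = [3,5]; l₃=2 is outside  ✗
parity: l₁+l₂+l₃ = 7 is odd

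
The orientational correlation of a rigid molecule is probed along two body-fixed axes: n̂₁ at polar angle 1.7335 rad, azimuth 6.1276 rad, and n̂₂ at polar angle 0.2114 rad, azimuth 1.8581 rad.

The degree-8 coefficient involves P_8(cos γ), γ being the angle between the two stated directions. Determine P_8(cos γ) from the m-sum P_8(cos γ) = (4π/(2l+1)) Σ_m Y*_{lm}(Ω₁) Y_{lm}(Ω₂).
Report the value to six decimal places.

-0.146459

Summing Y*_{l m}(θ₁,φ₁)·Y_{l m}(θ₂,φ₂) over m ∈ [−8, 8]; prefactor 4π/(2·8+1) = 0.739198:
  [-8]  conj(Y_{8,-8})(Ω₁) = 0.14846 - 0.43900j ; Y_{8,-8}(Ω₂) = -0.00000 - 0.00000j ; Δ = -0.00000 + 0.00000j
  [-7]  conj(Y_{8,-7})(Ω₁) = -0.14097 + 0.26967j ; Y_{8,-7}(Ω₂) = 0.00003 - 0.00002j ; Δ = -0.00000 + 0.00001j
  [-6]  conj(Y_{8,-6})(Ω₁) = -0.12540 + 0.16939j ; Y_{8,-6}(Ω₂) = 0.00007 + 0.00042j ; Δ = -0.00008 - 0.00004j
  [-5]  conj(Y_{8,-5})(Ω₁) = 0.22884 - 0.22544j ; Y_{8,-5}(Ω₂) = -0.00363 - 0.00049j ; Δ = -0.00094 + 0.00071j
  [-4]  conj(Y_{8,-4})(Ω₁) = 0.09448 - 0.06779j ; Y_{8,-4}(Ω₂) = 0.00954 - 0.02127j ; Δ = -0.00054 - 0.00266j
  [-3]  conj(Y_{8,-3})(Ω₁) = -0.28467 + 0.14344j ; Y_{8,-3}(Ω₂) = 0.08257 + 0.07081j ; Δ = -0.03366 - 0.00831j
  [-2]  conj(Y_{8,-2})(Ω₁) = -0.06876 + 0.02211j ; Y_{8,-2}(Ω₂) = -0.29555 + 0.19137j ; Δ = 0.01609 - 0.01969j
  [-1]  conj(Y_{8,-1})(Ω₁) = 0.31139 - 0.04884j ; Y_{8,-1}(Ω₂) = -0.19234 - 0.65094j ; Δ = -0.09169 - 0.19330j
  [+0]  conj(Y_{8,0})(Ω₁) = 0.05902 + 0.00000j ; Y_{8,0}(Ω₂) = 0.39832 + 0.00000j ; Δ = 0.02351 + 0.00000j
  [+1]  conj(Y_{8,1})(Ω₁) = -0.31139 - 0.04884j ; Y_{8,1}(Ω₂) = 0.19234 - 0.65094j ; Δ = -0.09169 + 0.19330j
  [+2]  conj(Y_{8,2})(Ω₁) = -0.06876 - 0.02211j ; Y_{8,2}(Ω₂) = -0.29555 - 0.19137j ; Δ = 0.01609 + 0.01969j
  [+3]  conj(Y_{8,3})(Ω₁) = 0.28467 + 0.14344j ; Y_{8,3}(Ω₂) = -0.08257 + 0.07081j ; Δ = -0.03366 + 0.00831j
  [+4]  conj(Y_{8,4})(Ω₁) = 0.09448 + 0.06779j ; Y_{8,4}(Ω₂) = 0.00954 + 0.02127j ; Δ = -0.00054 + 0.00266j
  [+5]  conj(Y_{8,5})(Ω₁) = -0.22884 - 0.22544j ; Y_{8,5}(Ω₂) = 0.00363 - 0.00049j ; Δ = -0.00094 - 0.00071j
  [+6]  conj(Y_{8,6})(Ω₁) = -0.12540 - 0.16939j ; Y_{8,6}(Ω₂) = 0.00007 - 0.00042j ; Δ = -0.00008 + 0.00004j
  [+7]  conj(Y_{8,7})(Ω₁) = 0.14097 + 0.26967j ; Y_{8,7}(Ω₂) = -0.00003 - 0.00002j ; Δ = -0.00000 - 0.00001j
  [+8]  conj(Y_{8,8})(Ω₁) = 0.14846 + 0.43900j ; Y_{8,8}(Ω₂) = -0.00000 + 0.00000j ; Δ = -0.00000 - 0.00000j
Accumulated sum -0.19813 + 0.00000j; after 4π/(2l+1) scaling, -0.14646 + 0.00000j ⇒ P_8 = -0.146459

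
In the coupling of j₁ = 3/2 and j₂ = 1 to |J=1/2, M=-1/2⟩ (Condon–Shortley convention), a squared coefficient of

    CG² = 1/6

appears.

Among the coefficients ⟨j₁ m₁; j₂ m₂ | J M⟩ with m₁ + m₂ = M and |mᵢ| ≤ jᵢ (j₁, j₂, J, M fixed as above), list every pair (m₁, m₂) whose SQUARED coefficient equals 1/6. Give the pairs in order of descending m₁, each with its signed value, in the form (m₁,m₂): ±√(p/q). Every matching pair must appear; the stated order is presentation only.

(1/2,-1): +√(1/6)

Admissible pairs with m₁+m₂ = M = -1/2: (-3/2,1), (-1/2,0), (1/2,-1)
  (m₁,m₂)=(1/2,-1): CG² = 1/6, CG = +√(1/6)   ← matches the target
  (m₁,m₂)=(-1/2,0): CG² = 1/3, CG = −√(1/3)
  (m₁,m₂)=(-3/2,1): CG² = 1/2, CG = +√(1/2)
Pairs with CG² = 1/6: (1/2,-1): +√(1/6)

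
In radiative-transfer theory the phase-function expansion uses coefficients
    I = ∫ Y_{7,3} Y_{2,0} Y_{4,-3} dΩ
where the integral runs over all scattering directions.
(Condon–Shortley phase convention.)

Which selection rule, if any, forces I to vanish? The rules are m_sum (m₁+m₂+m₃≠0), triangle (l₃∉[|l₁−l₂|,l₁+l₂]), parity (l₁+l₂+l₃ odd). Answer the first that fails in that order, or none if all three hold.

triangle

azimuthal sum: 3 + 0 − 3 = 0  ✓
l₃ must lie in [5,9]; have l₃=4  ✗
L = 7 + 2 + 4 = 13 (odd)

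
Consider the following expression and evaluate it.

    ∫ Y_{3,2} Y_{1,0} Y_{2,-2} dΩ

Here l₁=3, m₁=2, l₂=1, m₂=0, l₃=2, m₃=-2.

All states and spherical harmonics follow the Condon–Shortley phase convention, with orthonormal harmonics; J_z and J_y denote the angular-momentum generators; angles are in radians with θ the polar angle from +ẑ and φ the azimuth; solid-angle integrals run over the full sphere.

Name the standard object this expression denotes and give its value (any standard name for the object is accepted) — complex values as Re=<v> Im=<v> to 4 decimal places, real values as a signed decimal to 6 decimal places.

Gaunt coefficient, +0.184674

This is a Gaunt coefficient — the integral of a triple product of spherical harmonics over the sphere.
Checks pass: Σm=0; 6 even; l₃=2∈[2,4].
(2·3+1)(2·1+1)(2·2+1) = 105
Δ: 2! 4! 0! / 7! → 1/105
sum: t=1:−1/4 = -1/4
3j²(3 1 2; 0 0 0) = Δ·Π!·Σ² = 3/35  (sign -1)
sum: t=1:−1/24 = -1/24
3j²(3 1 2; 2 0 -2) = Δ·Π!·Σ² = 1/21  (sign -1)
combine: 4πI² = 105·3/35·1/21 = 3/7
take √, sign +1: I = 0.18467439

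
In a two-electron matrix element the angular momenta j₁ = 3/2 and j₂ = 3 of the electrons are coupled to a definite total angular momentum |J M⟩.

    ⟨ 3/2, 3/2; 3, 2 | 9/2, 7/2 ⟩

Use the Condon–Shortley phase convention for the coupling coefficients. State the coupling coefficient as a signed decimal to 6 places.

+0.816497

√[10·0!3!6!/10! · 3!0!5!1!8!1!] = √(345600)
  +(−1)^0/∏(0,0,0,5,3,1)! = 1/720  (running 1/720)
⟨..|..⟩ = √(345600)·(1/720) = +0.816497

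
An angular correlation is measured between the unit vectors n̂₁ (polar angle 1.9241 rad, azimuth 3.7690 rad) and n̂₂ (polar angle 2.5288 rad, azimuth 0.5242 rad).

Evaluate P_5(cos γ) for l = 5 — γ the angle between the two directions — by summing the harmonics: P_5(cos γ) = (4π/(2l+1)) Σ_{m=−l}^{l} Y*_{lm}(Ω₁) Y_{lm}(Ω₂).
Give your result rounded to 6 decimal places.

-0.341090

Expand P_5 via completeness: Σ_{m} conj(Y_{5,m}) at Ω₁ times Y_{5,m} at Ω₂ —
  [-5]  conj(Y_{5,-5})(Ω₁) = +0.337439-0.001537i ; Y_{5,-5}(Ω₂) = -0.025342-0.014530i ; Δ = -0.008574-0.004864i
  [-4]  conj(Y_{5,-4})(Ω₁) = +0.317516-0.232462i ; Y_{5,-4}(Ω₂) = +0.065968+0.113627i ; Δ = +0.047360+0.020744i
  [-3]  conj(Y_{5,-3})(Ω₁) = +0.006780-0.021062i ; Y_{5,-3}(Ω₂) = -0.000596-0.330599i ; Δ = -0.006967-0.002229i
  [-2]  conj(Y_{5,-2})(Ω₁) = +0.102797+0.314425i ; Y_{5,-2}(Ω₂) = -0.230572+0.400473i ; Δ = -0.149621-0.031330i
  [-1]  conj(Y_{5,-1})(Ω₁) = +0.091238+0.066162i ; Y_{5,-1}(Ω₂) = +0.165149-0.095481i ; Δ = +0.021385+0.002215i
  [+0]  conj(Y_{5,0})(Ω₁) = -0.304409-0.000000i ; Y_{5,0}(Ω₂) = +0.347364+0.000000i ; Δ = -0.105741-0.000000i
  [+1]  conj(Y_{5,1})(Ω₁) = -0.091238+0.066162i ; Y_{5,1}(Ω₂) = -0.165149-0.095481i ; Δ = +0.021385-0.002215i
  [+2]  conj(Y_{5,2})(Ω₁) = +0.102797-0.314425i ; Y_{5,2}(Ω₂) = -0.230572-0.400473i ; Δ = -0.149621+0.031330i
  [+3]  conj(Y_{5,3})(Ω₁) = -0.006780-0.021062i ; Y_{5,3}(Ω₂) = +0.000596-0.330599i ; Δ = -0.006967+0.002229i
  [+4]  conj(Y_{5,4})(Ω₁) = +0.317516+0.232462i ; Y_{5,4}(Ω₂) = +0.065968-0.113627i ; Δ = +0.047360-0.020744i
  [+5]  conj(Y_{5,5})(Ω₁) = -0.337439-0.001537i ; Y_{5,5}(Ω₂) = +0.025342-0.014530i ; Δ = -0.008574+0.004864i
Σ over m = -0.298574-0.000000i; ×(4π/11) → -0.341090-0.000000i. Real part: -0.341090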